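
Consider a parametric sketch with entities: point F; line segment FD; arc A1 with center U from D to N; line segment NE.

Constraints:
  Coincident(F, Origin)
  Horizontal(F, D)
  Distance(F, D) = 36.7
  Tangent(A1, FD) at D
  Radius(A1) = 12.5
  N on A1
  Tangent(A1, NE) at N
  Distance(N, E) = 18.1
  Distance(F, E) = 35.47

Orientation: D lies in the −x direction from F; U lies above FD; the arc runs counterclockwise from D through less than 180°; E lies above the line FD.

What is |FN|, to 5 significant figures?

26.513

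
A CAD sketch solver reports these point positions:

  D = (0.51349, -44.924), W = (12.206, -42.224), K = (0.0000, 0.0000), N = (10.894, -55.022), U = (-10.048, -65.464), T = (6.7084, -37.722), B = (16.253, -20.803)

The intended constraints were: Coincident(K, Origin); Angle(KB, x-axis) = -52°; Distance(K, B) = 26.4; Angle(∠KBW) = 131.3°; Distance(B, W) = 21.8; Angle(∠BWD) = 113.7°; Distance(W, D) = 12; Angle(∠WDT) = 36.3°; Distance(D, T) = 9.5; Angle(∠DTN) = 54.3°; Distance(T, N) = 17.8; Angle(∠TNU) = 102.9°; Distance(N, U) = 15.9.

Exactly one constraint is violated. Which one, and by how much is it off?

Distance(N, U) = 15.9 — off by 7.50.

K = (0.00, 0.00) ✓; KB at -52.00° ✓; |KB| = 26.40 ✓; ∠KBW = 131.3° ✓; |BW| = 21.80 ✓; ∠BWD = 113.7° ✓; |WD| = 12.00 ✓; ∠WDT = 36.30° ✓; |DT| = 9.500 ✓; ∠DTN = 54.30° ✓; |TN| = 17.80 ✓; ∠TNU = 102.9° ✓; |NU| = 23.40 ✗.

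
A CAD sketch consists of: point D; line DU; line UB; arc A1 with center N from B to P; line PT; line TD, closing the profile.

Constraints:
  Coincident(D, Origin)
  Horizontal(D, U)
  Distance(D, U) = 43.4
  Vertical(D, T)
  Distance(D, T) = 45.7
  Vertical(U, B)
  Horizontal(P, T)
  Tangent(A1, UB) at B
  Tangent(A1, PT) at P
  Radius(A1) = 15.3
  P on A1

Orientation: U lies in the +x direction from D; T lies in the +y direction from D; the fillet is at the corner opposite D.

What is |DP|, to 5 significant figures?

53.648

The virtual corner opposite D is at (43.400, 45.700). Since A1 is tangent to UB there, NB ⟂ UB and the tangent condition forces NP to be normal to PT, with radius 15.3, so the center N sits 15.3 in from both sides at N = (28.100, 30.400). That places the tangent points at B = (43.400, 30.400) on UB and P = (28.100, 45.700) on PT. Then |DP| = |P − D| = 53.648.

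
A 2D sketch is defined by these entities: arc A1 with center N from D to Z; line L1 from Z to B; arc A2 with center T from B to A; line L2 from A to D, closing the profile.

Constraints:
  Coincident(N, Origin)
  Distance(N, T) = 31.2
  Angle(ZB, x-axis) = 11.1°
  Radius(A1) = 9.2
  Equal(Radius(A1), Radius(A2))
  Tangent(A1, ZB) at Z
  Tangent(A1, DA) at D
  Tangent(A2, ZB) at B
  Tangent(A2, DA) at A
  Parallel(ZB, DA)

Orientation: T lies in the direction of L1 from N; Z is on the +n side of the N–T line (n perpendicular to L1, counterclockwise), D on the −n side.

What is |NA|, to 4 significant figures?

32.53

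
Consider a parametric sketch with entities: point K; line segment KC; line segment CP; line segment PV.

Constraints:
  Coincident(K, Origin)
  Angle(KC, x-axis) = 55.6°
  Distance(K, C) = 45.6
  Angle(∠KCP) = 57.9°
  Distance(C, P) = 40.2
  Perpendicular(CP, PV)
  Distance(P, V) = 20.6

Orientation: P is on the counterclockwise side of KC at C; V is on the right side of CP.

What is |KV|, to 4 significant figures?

61.34

∠KCP = 57.9°, so CP runs at 55.6° + (180° − 57.9°) = 177.7° from the x-axis; with |CP| = 40.2, P = C + 40.2·(cos 177.7°, sin 177.7°) = (-14.41, 39.24). The perpendicularity gives PV at right angles to CP; with |PV| = 20.6 on the right of CP, V = P + 20.6·(0.04013, 0.9992) = (-13.58, 59.82). Then |KV| = |V − K| = 61.34.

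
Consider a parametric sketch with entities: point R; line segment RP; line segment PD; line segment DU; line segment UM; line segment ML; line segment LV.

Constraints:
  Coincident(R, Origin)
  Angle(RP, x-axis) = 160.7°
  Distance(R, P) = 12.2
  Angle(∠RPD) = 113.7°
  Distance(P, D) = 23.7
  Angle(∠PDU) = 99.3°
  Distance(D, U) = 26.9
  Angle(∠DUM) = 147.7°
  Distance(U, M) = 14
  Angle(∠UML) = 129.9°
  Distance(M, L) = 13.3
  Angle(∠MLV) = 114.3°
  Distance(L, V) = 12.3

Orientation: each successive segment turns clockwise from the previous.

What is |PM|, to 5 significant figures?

45.439

∠PDU = 99.3° gives DU at 13.700° from the x-axis; with |DU| = 26.9, U = (12.802, 34.033). ∠DUM = 147.7° gives UM at -18.600° from the x-axis; with |UM| = 14.0, M = (26.071, 29.568). Then |PM| = |M − P| = 45.439.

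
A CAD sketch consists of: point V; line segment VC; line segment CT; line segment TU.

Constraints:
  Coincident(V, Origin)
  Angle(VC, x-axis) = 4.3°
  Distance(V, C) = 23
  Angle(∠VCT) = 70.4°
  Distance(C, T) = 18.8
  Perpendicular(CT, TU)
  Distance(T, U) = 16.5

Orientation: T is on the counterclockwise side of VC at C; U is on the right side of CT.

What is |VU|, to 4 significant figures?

39.74

V is at the origin; VC runs at 4.3° with length 23.0, so C = 23.0·(cos 4.3°, sin 4.3°) = (22.94, 1.725). ∠VCT = 70.4°, so CT runs at 4.3° + (180° − 70.4°) = 113.9° from the x-axis; with |CT| = 18.8, T = C + 18.8·(cos 113.9°, sin 113.9°) = (15.32, 18.91). The perpendicularity gives TU at right angles to CT; with |TU| = 16.5 on the right of CT, U = T + 16.5·(0.9143, 0.4051) = (30.40, 25.60). Then |VU| = |U − V| = 39.74.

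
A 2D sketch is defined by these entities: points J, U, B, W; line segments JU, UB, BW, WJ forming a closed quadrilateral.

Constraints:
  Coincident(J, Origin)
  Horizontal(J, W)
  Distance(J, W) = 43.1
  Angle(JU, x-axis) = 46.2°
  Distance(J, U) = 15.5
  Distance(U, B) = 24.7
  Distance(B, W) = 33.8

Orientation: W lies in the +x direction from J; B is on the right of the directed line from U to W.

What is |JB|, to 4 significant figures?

18.11

J is at the origin; JW is horizontal with |JW| = 43.1 and W in +x, so W = (43.1, 0). JU runs at 46.2° with |JU| = 15.5, so U = (10.73, 11.19). B is determined by |UB| = 24.7 and |BW| = 33.8 together: it lies at the intersection of circle(U, 24.7) and circle(W, 33.8). With |UW| = 34.25, the foot of the radical line on UW is 9.354 from U and the perpendicular offset is √(24.7² − 9.354²) = 22.86. Taking the right-of-UW solution: B = (12.10, -13.47).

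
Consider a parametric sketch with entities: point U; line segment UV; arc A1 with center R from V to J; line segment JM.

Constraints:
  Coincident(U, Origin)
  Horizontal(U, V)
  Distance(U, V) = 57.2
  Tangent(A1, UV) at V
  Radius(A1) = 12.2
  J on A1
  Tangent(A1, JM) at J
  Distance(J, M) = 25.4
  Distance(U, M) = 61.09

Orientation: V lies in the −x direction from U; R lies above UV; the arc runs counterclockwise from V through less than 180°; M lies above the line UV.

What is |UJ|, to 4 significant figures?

46.97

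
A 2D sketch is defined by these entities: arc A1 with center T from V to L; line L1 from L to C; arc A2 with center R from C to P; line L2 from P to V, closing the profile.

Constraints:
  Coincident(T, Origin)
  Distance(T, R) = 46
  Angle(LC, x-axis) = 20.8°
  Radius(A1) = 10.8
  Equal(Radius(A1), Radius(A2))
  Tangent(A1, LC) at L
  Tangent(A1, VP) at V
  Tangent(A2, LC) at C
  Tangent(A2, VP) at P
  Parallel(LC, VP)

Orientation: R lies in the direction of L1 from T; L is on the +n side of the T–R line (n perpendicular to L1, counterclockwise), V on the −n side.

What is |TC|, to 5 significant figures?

47.251

The slot axis is L1's direction at 20.8°, so u = (cos 20.8°, sin 20.8°) = (0.93483, 0.35511) and n = (−sin 20.8°, cos 20.8°) = (-0.35511, 0.93483). T is at the origin and R lies 46.0 along u from T, so R = 46.0·u = (43.002, 16.335). Tangency of A1 to both parallel lines with radius 10.8 puts L and V at T ± 10.8·n: L = (-3.8352, 10.096), V = (3.8352, -10.096). Equal radii place C and P the same way about R: C = R + 10.8·n = (39.167, 26.431), P = R − 10.8·n = (46.837, 6.2388). Then |TC| = |C − T| = 47.251.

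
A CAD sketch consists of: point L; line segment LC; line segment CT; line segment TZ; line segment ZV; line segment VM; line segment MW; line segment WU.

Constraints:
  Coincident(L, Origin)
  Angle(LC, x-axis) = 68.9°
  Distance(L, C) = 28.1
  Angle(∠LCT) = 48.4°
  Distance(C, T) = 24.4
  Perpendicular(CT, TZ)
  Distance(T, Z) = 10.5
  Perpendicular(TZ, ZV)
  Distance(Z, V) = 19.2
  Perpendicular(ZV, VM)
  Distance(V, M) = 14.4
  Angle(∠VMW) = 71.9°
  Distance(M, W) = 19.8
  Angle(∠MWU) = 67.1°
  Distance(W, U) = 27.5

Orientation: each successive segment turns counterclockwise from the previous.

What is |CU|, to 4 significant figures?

23.77

L is at the origin; LC runs at 68.9° with length 28.1, so C = (10.12, 26.22). ∠LCT = 48.4° gives CT at -159.5° from the x-axis; with |CT| = 24.4, T = (-12.74, 17.67). CT is perpendicular to TZ, so TZ runs at -69.50°; with |TZ| = 10.5, Z = (-9.062, 7.836). TZ ⟂ ZV, so ZV runs at 20.50°; with |ZV| = 19.2, V = (8.922, 14.56). ZV is perpendicular to VM, so VM runs at 110.5°; with |VM| = 14.4, M = (3.879, 28.05). ∠VMW = 71.9° gives MW at -141.4° from the x-axis; with |MW| = 19.8, W = (-11.59, 15.70). ∠MWU = 67.1° gives WU at -28.50° from the x-axis; with |WU| = 27.5, U = (12.57, 2.573). Then |CU| = |U − C| = 23.77.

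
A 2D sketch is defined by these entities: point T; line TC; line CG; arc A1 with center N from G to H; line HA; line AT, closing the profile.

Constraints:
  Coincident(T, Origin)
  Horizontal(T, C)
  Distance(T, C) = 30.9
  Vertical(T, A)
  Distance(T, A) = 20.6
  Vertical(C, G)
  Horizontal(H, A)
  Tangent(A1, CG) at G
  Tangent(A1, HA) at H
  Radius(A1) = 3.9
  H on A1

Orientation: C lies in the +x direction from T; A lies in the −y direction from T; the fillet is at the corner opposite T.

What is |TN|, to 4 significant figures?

31.75

T is at the origin; T and C share the same y with |TC| = 30.9 and C on the +x side, so C = (30.90, 0.000). TA is vertical with |TA| = 20.6 and A on the −y side, so A = (0.000, -20.60). The virtual corner opposite T is at (30.90, -20.60). The tangent condition forces NG to be normal to CG and the tangent condition forces NH to be normal to HA, with radius 3.9, so the center N sits 3.9 in from both sides at N = (27.00, -16.70). Then |TN| = |N − T| = 31.75.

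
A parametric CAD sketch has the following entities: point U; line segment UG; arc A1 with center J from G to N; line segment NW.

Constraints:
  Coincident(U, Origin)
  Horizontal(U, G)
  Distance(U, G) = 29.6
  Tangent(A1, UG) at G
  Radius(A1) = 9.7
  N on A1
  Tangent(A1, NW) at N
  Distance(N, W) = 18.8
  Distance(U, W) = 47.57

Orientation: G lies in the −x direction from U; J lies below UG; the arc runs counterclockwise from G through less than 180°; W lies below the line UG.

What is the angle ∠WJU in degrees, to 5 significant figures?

129.89°

U is at the origin; UG is horizontal with |UG| = 29.6 and G on the −x side, so G = (-29.600, 0.0000). The tangent condition forces JG to be normal to UG, so J = G + (0, -9.7) = (-29.600, -9.7000). Since JN ⟂ NW (tangency), |JW| = √(9.7² + 18.8²) = 21.155 regardless of where N sits on A1. So W lies on both circle(U, 47.57) and circle(J, 21.155); the below-UG intersection is W = (-37.436, -29.350). N is the foot of the tangent from W: N = (-39.255, -10.638).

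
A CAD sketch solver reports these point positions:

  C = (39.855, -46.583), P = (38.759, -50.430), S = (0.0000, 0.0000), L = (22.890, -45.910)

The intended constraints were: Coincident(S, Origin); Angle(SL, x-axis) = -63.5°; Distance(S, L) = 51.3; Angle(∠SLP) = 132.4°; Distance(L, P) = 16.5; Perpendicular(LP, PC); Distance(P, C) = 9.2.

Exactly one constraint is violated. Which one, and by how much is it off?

Distance(P, C) = 9.2 — off by 5.20.

S = (0.00, 0.00) ✓; SL at -63.50° ✓; |SL| = 51.30 ✓; ∠SLP = 132.4° ✓; |LP| = 16.50 ✓; ∠(LP, PC) = 90.00° ✓; |PC| = 4.000 ✗.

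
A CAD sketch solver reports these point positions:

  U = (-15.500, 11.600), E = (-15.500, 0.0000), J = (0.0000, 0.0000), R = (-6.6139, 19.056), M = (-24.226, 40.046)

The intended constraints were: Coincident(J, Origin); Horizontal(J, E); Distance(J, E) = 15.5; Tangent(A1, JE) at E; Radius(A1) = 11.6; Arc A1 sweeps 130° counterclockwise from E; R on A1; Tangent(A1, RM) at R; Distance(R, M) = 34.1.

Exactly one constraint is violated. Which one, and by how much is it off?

Distance(R, M) = 34.1 — off by 6.70.

J = (0.00, 0.00) ✓; J.y = 0.00, E.y = 0.00 ✓; |JE| = 15.50 ✓; ∠(UE, EJ) = 90.00° ✓; |UE| = 11.60 ✓; bearing(U→R) − bearing(U→E) = 130.0° ✓; |UR| = 11.60 ✓; ∠(UR, RM) = 90.00° ✓; |RM| = 27.40 ✗.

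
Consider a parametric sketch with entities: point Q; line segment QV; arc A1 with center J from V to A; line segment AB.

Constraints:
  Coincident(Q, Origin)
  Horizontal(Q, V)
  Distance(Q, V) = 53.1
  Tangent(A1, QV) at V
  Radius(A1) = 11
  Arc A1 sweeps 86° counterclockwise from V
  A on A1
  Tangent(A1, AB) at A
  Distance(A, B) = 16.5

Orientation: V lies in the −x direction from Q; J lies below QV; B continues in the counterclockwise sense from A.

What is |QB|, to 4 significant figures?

70.47

On A1, V sits at bearing 90° from J; an 86° counterclockwise sweep puts A at bearing 176°, so A = J + 11.0·(cos 176°, sin 176°) = (-64.07, -10.23). Since A1 is tangent to AB there, JA ⟂ AB, so AB runs along (−sin 176°, cos 176°); with |AB| = 16.5, B = (-65.22, -26.69). Then |QB| = |B − Q| = 70.47.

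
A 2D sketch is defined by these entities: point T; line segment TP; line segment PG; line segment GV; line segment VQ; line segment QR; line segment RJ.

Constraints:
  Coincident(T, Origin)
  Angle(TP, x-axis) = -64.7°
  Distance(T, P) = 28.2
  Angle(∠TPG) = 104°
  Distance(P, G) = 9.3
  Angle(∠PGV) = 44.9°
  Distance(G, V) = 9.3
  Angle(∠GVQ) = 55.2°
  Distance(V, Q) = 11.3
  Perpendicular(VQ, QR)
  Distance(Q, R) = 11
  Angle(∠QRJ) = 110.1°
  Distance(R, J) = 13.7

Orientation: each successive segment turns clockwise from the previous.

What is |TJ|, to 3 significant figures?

33.5

The perpendicularity gives QR at right angles to VQ, so QR runs at -131°; with |QR| = 11.0, R = (7.22, -37.8). ∠QRJ = 110.1° gives RJ at 160° from the x-axis; with |RJ| = 13.7, J = (-5.62, -33.0). Then |TJ| = |J − T| = 33.5.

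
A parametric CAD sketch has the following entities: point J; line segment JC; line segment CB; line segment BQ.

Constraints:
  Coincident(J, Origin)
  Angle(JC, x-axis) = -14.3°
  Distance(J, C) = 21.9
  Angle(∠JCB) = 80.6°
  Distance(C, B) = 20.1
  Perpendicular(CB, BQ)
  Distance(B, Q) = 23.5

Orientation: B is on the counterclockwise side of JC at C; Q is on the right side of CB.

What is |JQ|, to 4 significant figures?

48.04

J is at the origin; JC runs at -14.3° with length 21.9, so C = 21.9·(cos -14.3°, sin -14.3°) = (21.22, -5.409). ∠JCB = 80.6°, so CB runs at -14.3° + (180° − 80.6°) = 85.10° from the x-axis; with |CB| = 20.1, B = C + 20.1·(cos 85.10°, sin 85.10°) = (22.94, 14.62). CB ⟂ BQ; with |BQ| = 23.5 on the right of CB, Q = B + 23.5·(0.9963, -0.08542) = (46.35, 12.61). Then |JQ| = |Q − J| = 48.04.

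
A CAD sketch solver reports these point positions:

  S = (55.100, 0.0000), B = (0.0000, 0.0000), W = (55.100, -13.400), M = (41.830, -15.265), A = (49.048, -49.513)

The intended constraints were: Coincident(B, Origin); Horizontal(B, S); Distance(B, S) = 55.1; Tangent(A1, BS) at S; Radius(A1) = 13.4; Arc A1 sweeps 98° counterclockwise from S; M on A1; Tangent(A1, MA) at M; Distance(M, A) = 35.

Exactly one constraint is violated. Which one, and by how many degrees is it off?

Tangent(A1, MA) at M — off by 3.90°.

B = (0.00, 0.00) ✓; B.y = 0.00, S.y = 0.00 ✓; |BS| = 55.10 ✓; ∠(WS, SB) = 90.00° ✓; |WS| = 13.40 ✓; bearing(W→M) − bearing(W→S) = 98.00° ✓; |WM| = 13.40 ✓; ∠(WM, MA) = 86.10° ✗; |MA| = 35.00 ✓.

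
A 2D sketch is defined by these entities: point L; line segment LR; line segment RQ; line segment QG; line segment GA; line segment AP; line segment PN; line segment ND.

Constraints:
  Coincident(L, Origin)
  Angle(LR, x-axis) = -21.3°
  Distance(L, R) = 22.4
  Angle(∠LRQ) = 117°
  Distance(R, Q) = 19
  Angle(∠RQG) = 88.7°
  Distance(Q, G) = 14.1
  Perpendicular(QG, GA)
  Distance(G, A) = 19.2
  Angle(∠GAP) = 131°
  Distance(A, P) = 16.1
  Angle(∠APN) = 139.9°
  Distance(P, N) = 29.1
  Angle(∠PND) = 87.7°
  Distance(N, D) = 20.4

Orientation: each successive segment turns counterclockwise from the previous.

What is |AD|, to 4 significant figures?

41.81

∠APN = 139.9° gives PN at -47.90° from the x-axis; with |PN| = 29.1, N = (31.47, -35.96). ∠PND = 87.7° gives ND at 44.40° from the x-axis; with |ND| = 20.4, D = (46.04, -21.69). Then |AD| = |D − A| = 41.81.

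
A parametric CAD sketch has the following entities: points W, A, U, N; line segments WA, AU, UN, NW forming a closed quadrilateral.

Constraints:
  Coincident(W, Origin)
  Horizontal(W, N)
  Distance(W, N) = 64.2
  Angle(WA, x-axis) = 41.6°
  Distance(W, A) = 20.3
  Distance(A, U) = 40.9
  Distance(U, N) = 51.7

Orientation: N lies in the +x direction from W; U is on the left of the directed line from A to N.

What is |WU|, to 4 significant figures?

60.97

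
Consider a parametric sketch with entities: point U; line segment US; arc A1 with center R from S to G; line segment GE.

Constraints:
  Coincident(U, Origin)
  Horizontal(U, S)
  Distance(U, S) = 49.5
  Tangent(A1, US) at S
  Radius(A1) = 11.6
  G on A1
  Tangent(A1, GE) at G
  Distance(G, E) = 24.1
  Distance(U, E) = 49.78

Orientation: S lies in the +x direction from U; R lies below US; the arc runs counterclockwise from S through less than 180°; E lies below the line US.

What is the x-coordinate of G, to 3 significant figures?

37.9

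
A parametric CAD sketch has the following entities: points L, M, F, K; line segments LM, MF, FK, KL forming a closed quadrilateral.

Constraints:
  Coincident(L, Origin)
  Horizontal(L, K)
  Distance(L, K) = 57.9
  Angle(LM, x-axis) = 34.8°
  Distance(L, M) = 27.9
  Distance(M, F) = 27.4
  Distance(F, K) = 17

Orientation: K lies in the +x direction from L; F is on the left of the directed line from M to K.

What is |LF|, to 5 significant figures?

52.549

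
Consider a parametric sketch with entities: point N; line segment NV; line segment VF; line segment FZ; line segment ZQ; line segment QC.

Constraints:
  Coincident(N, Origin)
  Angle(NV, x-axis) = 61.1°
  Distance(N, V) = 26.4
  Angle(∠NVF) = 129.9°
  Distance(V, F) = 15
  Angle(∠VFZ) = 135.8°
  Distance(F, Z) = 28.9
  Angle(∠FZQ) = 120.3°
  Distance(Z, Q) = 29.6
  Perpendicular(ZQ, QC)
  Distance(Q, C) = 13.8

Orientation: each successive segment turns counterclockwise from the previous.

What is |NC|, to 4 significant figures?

40.92

∠FZQ = 120.3° gives ZQ at -144.9° from the x-axis; with |ZQ| = 29.6, Q = (-43.16, 32.11). ZQ is perpendicular to QC, so QC runs at -54.90°; with |QC| = 13.8, C = (-35.22, 20.82). Then |NC| = |C − N| = 40.92.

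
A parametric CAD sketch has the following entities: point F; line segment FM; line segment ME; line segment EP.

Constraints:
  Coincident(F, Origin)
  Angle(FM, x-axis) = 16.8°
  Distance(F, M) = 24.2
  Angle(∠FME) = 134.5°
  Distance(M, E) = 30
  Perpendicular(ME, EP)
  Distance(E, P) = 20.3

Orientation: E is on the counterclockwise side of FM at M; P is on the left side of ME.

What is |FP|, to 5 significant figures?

47.060

F is at the origin; FM runs at 16.8° with length 24.2, so M = 24.2·(cos 16.8°, sin 16.8°) = (23.167, 6.9946). ∠FME = 134.5°, so ME runs at 16.8° + (180° − 134.5°) = 62.300° from the x-axis; with |ME| = 30.0, E = M + 30.0·(cos 62.300°, sin 62.300°) = (37.112, 33.556). ME is perpendicular to EP; with |EP| = 20.3 on the left of ME, P = E + 20.3·(-0.88539, 0.46484) = (19.139, 42.993). Then |FP| = |P − F| = 47.060.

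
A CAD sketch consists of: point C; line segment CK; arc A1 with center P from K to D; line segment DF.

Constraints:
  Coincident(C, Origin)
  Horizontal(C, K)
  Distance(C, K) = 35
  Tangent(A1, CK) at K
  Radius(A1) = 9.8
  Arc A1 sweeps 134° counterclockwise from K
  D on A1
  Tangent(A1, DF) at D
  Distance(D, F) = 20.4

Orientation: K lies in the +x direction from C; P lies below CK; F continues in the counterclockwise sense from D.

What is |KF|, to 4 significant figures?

32.08

C is at the origin; CK is horizontal with |CK| = 35.0 and K on the +x side, so K = (35.00, 0.000). Since A1 is tangent to CK there, PK ⟂ CK, so P = K + (0, -9.8) = (35.00, -9.800). On A1, K sits at bearing 90° from P; a 134° counterclockwise sweep puts D at bearing 224°, so D = P + 9.8·(cos 224°, sin 224°) = (27.95, -16.61). The tangent condition forces PD to be normal to DF, so DF runs along (−sin 224°, cos 224°); with |DF| = 20.4, F = (42.12, -31.28). Then |KF| = |F − K| = 32.08.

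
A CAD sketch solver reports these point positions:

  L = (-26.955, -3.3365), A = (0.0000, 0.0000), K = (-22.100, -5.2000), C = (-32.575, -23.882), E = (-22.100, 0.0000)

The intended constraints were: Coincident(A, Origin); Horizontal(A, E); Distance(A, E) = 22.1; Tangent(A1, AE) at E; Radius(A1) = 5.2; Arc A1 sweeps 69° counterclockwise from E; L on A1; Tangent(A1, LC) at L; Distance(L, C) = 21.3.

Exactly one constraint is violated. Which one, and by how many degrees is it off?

Tangent(A1, LC) at L — off by 5.70°.

A = (0.00, 0.00) ✓; A.y = 0.00, E.y = 0.00 ✓; |AE| = 22.10 ✓; ∠(KE, EA) = 90.00° ✓; |KE| = 5.200 ✓; bearing(K→L) − bearing(K→E) = 69.00° ✓; |KL| = 5.200 ✓; ∠(KL, LC) = 84.30° ✗; |LC| = 21.30 ✓.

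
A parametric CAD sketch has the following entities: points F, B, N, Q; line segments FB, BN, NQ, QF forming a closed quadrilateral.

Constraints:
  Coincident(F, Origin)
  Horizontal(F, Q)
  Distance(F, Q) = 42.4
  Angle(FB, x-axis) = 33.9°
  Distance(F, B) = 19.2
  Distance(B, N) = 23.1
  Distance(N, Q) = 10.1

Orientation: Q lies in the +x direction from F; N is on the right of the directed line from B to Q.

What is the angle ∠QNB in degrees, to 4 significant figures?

112.6°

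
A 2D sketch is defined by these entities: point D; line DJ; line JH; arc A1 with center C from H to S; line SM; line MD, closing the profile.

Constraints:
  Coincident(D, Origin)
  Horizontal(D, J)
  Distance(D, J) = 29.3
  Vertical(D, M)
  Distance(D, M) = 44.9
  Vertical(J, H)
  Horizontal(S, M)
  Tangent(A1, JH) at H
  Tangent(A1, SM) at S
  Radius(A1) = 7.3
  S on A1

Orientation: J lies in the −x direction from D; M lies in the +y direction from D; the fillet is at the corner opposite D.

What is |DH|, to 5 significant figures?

47.668

The virtual corner opposite D is at (-29.300, 44.900). The tangent condition forces CH to be normal to JH and the tangent condition forces CS to be normal to SM, with radius 7.3, so the center C sits 7.3 in from both sides at C = (-22.000, 37.600). That places the tangent points at H = (-29.300, 37.600) on JH and S = (-22.000, 44.900) on SM. Then |DH| = |H − D| = 47.668.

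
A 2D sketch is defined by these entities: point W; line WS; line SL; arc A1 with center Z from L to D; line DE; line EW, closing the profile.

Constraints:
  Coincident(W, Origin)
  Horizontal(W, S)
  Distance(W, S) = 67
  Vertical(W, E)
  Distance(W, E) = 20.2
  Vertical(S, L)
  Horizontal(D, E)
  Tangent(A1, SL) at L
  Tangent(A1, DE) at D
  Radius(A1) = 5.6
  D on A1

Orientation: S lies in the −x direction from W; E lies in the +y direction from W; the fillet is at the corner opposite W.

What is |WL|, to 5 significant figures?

68.572

W is at the origin; WS is horizontal with |WS| = 67.0 and S on the −x side, so S = (-67.000, 0.0000). W and E share the same x with |WE| = 20.2 and E on the +y side, so E = (0.0000, 20.200). The virtual corner opposite W is at (-67.000, 20.200). Tangency of A1 to SL means the radius ZL is perpendicular to SL and A1 meets DE tangentially, so ZD is at right angles to DE, with radius 5.6, so the center Z sits 5.6 in from both sides at Z = (-61.400, 14.600). That places the tangent points at L = (-67.000, 14.600) on SL and D = (-61.400, 20.200) on DE. Then |WL| = |L − W| = 68.572.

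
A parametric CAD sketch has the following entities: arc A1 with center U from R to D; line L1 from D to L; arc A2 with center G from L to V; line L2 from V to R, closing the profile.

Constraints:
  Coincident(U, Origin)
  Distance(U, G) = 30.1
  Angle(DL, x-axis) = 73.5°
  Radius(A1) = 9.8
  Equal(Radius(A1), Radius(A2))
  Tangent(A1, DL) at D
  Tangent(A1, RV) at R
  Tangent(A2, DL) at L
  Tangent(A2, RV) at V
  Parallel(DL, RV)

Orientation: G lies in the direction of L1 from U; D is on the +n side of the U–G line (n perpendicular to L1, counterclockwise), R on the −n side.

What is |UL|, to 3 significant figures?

31.7

Tangency of A1 to both parallel lines with radius 9.8 puts D and R at U ± 9.8·n: D = (-9.40, 2.78), R = (9.40, -2.78). Equal radii place L and V the same way about G: L = G + 9.8·n = (-0.848, 31.6), V = G − 9.8·n = (17.9, 26.1). Then |UL| = |L − U| = 31.7.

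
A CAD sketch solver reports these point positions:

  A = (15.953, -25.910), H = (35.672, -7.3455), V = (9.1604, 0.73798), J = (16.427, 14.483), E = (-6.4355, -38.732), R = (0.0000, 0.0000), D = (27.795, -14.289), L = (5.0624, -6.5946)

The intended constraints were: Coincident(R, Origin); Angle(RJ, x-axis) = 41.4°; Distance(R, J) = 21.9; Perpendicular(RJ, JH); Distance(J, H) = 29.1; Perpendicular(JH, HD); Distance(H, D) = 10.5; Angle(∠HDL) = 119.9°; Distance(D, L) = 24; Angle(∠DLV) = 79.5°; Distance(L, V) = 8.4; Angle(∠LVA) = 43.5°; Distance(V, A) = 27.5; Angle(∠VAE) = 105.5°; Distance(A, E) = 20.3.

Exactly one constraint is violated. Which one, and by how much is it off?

Distance(A, E) = 20.3 — off by 5.50.

R = (0.00, 0.00) ✓; RJ at 41.40° ✓; |RJ| = 21.90 ✓; ∠(RJ, JH) = 90.00° ✓; |JH| = 29.10 ✓; ∠(JH, HD) = 90.01° ✓; |HD| = 10.50 ✓; ∠HDL = 119.9° ✓; |DL| = 24.00 ✓; ∠DLV = 79.50° ✓; |LV| = 8.400 ✓; ∠LVA = 43.50° ✓; |VA| = 27.50 ✓; ∠VAE = 105.5° ✓; |AE| = 25.80 ✗.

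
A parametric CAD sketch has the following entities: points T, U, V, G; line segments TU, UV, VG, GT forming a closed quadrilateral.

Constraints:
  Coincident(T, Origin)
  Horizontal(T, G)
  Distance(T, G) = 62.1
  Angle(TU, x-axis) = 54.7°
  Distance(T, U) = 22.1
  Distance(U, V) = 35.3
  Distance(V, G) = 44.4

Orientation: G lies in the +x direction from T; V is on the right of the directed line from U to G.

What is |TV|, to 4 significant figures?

26.46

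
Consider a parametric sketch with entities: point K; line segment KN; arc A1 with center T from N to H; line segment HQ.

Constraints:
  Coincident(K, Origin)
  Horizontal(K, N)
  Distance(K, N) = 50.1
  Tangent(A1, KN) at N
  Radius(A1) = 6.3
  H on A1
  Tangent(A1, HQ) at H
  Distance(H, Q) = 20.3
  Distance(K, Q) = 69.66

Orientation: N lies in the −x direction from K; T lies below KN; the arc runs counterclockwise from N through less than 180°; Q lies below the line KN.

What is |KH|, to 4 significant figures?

55.31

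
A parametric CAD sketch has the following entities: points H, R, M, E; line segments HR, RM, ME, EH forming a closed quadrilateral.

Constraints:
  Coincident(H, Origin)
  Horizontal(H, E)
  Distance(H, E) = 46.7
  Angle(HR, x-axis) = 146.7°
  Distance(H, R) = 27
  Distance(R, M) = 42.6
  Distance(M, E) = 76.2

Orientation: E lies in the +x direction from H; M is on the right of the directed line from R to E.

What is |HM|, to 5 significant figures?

36.860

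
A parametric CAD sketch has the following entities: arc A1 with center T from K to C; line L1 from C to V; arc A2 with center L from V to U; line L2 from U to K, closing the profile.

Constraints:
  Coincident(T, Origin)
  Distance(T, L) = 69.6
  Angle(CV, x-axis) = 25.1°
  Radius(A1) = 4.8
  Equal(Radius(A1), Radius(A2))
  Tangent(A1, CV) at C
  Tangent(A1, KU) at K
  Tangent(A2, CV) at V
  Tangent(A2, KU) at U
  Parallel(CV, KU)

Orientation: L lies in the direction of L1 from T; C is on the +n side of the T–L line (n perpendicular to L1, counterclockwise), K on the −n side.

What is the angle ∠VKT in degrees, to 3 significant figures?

82.1°

The slot axis is L1's direction at 25.1°, so u = (cos 25.1°, sin 25.1°) = (0.906, 0.424) and n = (−sin 25.1°, cos 25.1°) = (-0.424, 0.906). T is at the origin and L lies 69.6 along u from T, so L = 69.6·u = (63.0, 29.5). Tangency of A1 to both parallel lines with radius 4.8 puts C and K at T ± 4.8·n: C = (-2.04, 4.35), K = (2.04, -4.35). Equal radii place V and U the same way about L: V = L + 4.8·n = (61.0, 33.9), U = L − 4.8·n = (65.1, 25.2). Then cos ∠VKT = KV·KT / (|KV||KT|), giving 82.1°.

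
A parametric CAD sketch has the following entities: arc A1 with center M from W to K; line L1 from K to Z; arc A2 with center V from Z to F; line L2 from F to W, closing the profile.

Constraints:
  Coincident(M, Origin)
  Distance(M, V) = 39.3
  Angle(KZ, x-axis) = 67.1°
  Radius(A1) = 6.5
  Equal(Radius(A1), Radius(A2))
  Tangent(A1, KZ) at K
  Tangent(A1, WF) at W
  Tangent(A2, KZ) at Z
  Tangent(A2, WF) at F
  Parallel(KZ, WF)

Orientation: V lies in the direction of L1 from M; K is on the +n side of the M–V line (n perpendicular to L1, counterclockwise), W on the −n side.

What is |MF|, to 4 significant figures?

39.83

The slot axis is L1's direction at 67.1°, so u = (cos 67.1°, sin 67.1°) = (0.3891, 0.9212) and n = (−sin 67.1°, cos 67.1°) = (-0.9212, 0.3891). M is at the origin and V lies 39.3 along u from M, so V = 39.3·u = (15.29, 36.20). Tangency of A1 to both parallel lines with radius 6.5 puts K and W at M ± 6.5·n: K = (-5.988, 2.529), W = (5.988, -2.529). Equal radii place Z and F the same way about V: Z = V + 6.5·n = (9.305, 38.73), F = V − 6.5·n = (21.28, 33.67). Then |MF| = |F − M| = 39.83.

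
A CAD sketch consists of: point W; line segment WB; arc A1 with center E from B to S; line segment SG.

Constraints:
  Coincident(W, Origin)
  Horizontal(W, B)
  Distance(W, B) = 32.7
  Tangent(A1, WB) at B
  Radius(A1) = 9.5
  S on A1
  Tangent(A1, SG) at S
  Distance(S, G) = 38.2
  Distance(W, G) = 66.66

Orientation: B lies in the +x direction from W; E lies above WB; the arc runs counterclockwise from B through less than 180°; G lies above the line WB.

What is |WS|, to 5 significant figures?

42.773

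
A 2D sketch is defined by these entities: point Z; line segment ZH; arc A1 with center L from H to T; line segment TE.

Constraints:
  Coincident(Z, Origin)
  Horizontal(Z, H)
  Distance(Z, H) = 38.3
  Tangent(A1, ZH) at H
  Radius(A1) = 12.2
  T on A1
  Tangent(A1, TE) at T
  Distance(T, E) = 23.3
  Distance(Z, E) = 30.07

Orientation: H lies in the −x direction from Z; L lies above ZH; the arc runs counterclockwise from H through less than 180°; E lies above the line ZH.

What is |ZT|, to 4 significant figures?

28.51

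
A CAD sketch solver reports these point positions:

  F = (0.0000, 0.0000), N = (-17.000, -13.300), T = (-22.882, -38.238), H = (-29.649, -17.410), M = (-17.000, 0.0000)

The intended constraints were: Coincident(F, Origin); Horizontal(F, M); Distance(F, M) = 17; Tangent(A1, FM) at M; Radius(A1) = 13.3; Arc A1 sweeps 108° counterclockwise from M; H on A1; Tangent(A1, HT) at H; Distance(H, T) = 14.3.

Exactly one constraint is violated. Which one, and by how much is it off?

Distance(H, T) = 14.3 — off by 7.60.

F = (0.00, 0.00) ✓; F.y = 0.00, M.y = 0.00 ✓; |FM| = 17.00 ✓; ∠(NM, MF) = 90.00° ✓; |NM| = 13.30 ✓; bearing(N→H) − bearing(N→M) = 108.0° ✓; |NH| = 13.30 ✓; ∠(NH, HT) = 90.00° ✓; |HT| = 21.90 ✗.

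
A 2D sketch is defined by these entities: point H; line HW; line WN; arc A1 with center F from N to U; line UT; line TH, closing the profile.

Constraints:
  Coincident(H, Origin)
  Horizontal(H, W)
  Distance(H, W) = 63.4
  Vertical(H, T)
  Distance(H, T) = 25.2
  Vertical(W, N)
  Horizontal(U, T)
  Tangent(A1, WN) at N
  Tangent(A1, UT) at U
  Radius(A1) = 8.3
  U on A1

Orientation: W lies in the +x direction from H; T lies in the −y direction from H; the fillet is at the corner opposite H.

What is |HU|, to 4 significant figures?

60.59

H is at the origin; HW is horizontal with |HW| = 63.4 and W on the +x side, so W = (63.40, 0.000). HT is vertical with |HT| = 25.2 and T on the −y side, so T = (0.000, -25.20). The virtual corner opposite H is at (63.40, -25.20). Since A1 is tangent to WN there, FN ⟂ WN and the tangent condition forces FU to be normal to UT, with radius 8.3, so the center F sits 8.3 in from both sides at F = (55.10, -16.90). That places the tangent points at N = (63.40, -16.90) on WN and U = (55.10, -25.20) on UT. Then |HU| = |U − H| = 60.59.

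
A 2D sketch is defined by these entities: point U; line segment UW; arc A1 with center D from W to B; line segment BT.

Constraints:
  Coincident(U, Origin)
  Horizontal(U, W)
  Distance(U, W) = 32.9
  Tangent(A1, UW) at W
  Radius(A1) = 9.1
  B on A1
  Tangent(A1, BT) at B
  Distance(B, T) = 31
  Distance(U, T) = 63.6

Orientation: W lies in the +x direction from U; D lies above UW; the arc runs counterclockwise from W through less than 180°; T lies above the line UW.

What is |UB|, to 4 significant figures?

41.52

U is at the origin; UW is horizontal with |UW| = 32.9 and W on the +x side, so W = (32.90, 0.000). Since A1 is tangent to UW there, DW ⟂ UW, so D = W + (0, 9.1) = (32.90, 9.100). Since DB ⟂ BT (tangency), |DT| = √(9.1² + 31.0²) = 32.31 regardless of where B sits on A1. So T lies on both circle(U, 63.6) and circle(D, 32.31); the above-UW intersection is T = (54.05, 33.53). B is the foot of the tangent from T: B = (41.18, 5.323).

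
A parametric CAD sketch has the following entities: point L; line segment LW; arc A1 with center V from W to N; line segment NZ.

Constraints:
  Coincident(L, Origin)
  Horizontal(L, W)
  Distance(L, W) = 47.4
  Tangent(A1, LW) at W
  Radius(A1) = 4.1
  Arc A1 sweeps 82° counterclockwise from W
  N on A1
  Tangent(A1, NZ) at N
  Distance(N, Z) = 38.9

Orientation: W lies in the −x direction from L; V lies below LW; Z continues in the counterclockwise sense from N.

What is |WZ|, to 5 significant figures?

43.105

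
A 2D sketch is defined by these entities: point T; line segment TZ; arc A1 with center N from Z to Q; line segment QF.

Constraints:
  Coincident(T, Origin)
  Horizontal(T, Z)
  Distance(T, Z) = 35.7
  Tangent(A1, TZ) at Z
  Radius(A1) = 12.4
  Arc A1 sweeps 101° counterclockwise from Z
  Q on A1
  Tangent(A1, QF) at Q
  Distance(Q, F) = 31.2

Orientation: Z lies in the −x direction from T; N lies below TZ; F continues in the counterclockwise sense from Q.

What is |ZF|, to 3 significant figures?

45.8

T is at the origin; T and Z share the same y with |TZ| = 35.7 and Z on the −x side, so Z = (-35.7, 0.00). Tangency of A1 to TZ means the radius NZ is perpendicular to TZ, so N = Z + (0, -12.4) = (-35.7, -12.4). On A1, Z sits at bearing 90° from N; a 101° counterclockwise sweep puts Q at bearing 191°, so Q = N + 12.4·(cos 191°, sin 191°) = (-47.9, -14.8). A1 meets QF tangentially, so NQ is at right angles to QF, so QF runs along (−sin 191°, cos 191°); with |QF| = 31.2, F = (-41.9, -45.4). Then |ZF| = |F − Z| = 45.8.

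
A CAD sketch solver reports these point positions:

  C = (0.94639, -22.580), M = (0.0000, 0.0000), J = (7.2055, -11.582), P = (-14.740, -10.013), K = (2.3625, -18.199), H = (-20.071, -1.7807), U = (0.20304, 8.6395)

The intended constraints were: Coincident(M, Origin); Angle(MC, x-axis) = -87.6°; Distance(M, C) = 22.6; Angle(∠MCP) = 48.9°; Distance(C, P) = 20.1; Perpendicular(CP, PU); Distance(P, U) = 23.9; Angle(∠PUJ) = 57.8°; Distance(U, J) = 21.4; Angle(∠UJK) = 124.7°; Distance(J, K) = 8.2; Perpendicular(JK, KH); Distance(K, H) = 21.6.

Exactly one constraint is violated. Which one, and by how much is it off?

Distance(K, H) = 21.6 — off by 6.20.

M = (0.00, 0.00) ✓; MC at -87.60° ✓; |MC| = 22.60 ✓; ∠MCP = 48.90° ✓; |CP| = 20.10 ✓; ∠(CP, PU) = 90.00° ✓; |PU| = 23.90 ✓; ∠PUJ = 57.80° ✓; |UJ| = 21.40 ✓; ∠UJK = 124.7° ✓; |JK| = 8.200 ✓; ∠(JK, KH) = 90.00° ✓; |KH| = 27.80 ✗.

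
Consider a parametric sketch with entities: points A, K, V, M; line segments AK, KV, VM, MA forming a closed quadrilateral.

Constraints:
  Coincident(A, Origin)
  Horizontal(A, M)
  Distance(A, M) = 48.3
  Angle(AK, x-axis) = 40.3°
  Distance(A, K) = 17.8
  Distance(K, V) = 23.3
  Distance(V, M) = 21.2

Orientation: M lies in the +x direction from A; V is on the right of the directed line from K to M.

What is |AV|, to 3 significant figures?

28.9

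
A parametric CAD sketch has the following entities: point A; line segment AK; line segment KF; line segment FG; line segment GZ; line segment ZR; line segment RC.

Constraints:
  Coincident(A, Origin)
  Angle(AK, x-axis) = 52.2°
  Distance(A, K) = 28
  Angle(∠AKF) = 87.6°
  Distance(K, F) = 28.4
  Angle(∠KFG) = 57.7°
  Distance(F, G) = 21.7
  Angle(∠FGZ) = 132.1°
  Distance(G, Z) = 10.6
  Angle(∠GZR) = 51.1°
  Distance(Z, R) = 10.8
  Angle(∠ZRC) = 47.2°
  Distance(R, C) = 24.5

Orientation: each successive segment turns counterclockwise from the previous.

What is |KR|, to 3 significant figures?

15.8

A is at the origin; AK runs at 52.2° with length 28.0, so K = (17.2, 22.1). ∠AKF = 87.6° gives KF at 145° from the x-axis; with |KF| = 28.4, F = (-5.99, 38.6). ∠KFG = 57.7° gives FG at -93.1° from the x-axis; with |FG| = 21.7, G = (-7.16, 16.9). ∠FGZ = 132.1° gives GZ at -45.2° from the x-axis; with |GZ| = 10.6, Z = (0.307, 9.39). ∠GZR = 51.1° gives ZR at 83.7° from the x-axis; with |ZR| = 10.8, R = (1.49, 20.1). Then |KR| = |R − K| = 15.8.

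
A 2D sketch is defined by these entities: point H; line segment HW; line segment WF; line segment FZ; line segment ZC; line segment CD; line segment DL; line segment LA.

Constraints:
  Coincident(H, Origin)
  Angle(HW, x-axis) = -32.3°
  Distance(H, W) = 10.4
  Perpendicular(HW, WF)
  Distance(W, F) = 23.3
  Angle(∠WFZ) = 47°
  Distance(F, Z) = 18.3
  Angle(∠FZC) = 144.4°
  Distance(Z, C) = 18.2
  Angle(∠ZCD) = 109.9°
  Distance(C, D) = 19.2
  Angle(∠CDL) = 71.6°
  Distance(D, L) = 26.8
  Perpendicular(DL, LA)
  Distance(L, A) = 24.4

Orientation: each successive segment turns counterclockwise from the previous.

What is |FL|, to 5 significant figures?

15.169

∠ZCD = 109.9° gives CD at -63.600° from the x-axis; with |CD| = 19.2, D = (-0.77775, -19.616). ∠CDL = 71.6° gives DL at 44.800° from the x-axis; with |DL| = 26.8, L = (18.239, -0.73183). Then |FL| = |L − F| = 15.169.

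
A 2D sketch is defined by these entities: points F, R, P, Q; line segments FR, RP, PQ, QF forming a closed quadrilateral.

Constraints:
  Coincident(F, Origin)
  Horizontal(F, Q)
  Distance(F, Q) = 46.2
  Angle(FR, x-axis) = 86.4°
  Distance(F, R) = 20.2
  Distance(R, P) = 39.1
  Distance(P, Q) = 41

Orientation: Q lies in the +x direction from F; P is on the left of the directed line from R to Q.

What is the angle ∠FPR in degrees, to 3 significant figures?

18.6°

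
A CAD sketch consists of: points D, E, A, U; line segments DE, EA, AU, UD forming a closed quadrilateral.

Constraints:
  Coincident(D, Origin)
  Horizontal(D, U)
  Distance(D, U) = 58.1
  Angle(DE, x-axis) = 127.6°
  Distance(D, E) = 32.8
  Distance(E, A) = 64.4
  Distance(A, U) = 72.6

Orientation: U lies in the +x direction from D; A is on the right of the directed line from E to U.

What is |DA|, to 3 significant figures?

36.8

Checks: DE at 127.6° ✓; |EA| = 64.40 ✓; |AU| = 72.60 ✓.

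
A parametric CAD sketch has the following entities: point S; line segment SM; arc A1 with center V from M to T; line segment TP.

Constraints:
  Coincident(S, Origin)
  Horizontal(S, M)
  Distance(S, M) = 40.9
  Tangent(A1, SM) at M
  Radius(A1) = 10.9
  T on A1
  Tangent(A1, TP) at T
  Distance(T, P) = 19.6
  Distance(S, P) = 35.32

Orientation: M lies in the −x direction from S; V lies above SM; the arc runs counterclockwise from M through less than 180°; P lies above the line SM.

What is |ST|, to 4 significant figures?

31.47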